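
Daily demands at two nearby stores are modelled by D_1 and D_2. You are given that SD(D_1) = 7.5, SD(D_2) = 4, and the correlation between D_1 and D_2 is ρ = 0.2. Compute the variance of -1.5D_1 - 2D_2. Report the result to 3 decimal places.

Var(D_1) = (7.5)² = 56.25;  Var(D_2) = (4)² = 16
Cov(D_1,D_2) = ρ·SD(D_1)·SD(D_2) = 0.2·7.5·4 = 6
Var(-1.5D_1 - 2D_2) = (-1.5)²·Var(D_1) + (-2)²·Var(D_2) + 2·(-1.5)·(-2)·Cov(D_1,D_2)
= 2.25·56.25 + 4·16 + 6·6 = 226.5625

226.563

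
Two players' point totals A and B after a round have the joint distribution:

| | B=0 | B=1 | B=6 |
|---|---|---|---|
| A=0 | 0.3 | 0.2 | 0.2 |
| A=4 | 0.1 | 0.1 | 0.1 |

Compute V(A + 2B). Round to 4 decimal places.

E[A] = 1.2,  E[B] = 2.1,  E[AB] = 2.8
V(A) = 4.8 − (1.2)² = 3.36;  V(B) = 11.1 − (2.1)² = 6.69
Cov(A,B) = 2.8 − (1.2)(2.1) = 0.28
V(A + 2B) = (1)²·3.36 + (2)²·6.69 + 2·(1)·(2)·0.28 = 31.24

31.2400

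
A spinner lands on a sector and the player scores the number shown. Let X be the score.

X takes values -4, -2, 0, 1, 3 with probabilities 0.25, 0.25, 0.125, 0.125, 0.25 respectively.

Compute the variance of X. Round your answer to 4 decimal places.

E[X] = (-4)(0.25) + (-2)(0.25) + (0)(0.125) + (1)(0.125) + (3)(0.25) = -0.625
E[X²] = (-4)²(0.25) + (-2)²(0.25) + (0)²(0.125) + (1)²(0.125) + (3)²(0.25) = 7.375
Var(X) = E[X²] − (E[X])² = 7.375 − (-0.625)² = 6.984375

6.9844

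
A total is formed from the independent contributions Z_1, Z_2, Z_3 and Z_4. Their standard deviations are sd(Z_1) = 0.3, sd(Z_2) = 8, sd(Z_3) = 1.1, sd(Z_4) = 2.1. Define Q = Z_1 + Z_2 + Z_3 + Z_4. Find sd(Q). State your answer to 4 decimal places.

8.3493

V(Z_1) = 0.09, V(Z_2) = 64, V(Z_3) = 1.21, V(Z_4) = 4.41
By independence, V(Q) = (1)²V(Z_1) + (1)²V(Z_2) + (1)²V(Z_3) + (1)²V(Z_4)
= (1)²·0.09 + (1)²·64 + (1)²·1.21 + (1)²·4.41 = 69.71
sd(Q) = √69.71 ≈ 8.3493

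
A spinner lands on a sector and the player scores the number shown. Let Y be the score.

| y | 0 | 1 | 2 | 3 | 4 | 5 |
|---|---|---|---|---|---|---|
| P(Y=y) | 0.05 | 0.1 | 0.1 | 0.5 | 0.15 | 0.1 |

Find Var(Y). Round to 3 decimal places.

1.490

E[Y] = (0)(0.05) + (1)(0.1) + (2)(0.1) + (3)(0.5) + (4)(0.15) + (5)(0.1) = 2.9
E[Y²] = (0)²(0.05) + (1)²(0.1) + (2)²(0.1) + (3)²(0.5) + (4)²(0.15) + (5)²(0.1) = 9.9
Var(Y) = E[Y²] − (E[Y])² = 9.9 − (2.9)² = 1.49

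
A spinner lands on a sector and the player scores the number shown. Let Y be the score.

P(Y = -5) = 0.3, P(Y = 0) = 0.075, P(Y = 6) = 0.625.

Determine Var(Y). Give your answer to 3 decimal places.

E[Y] = (-5)(0.3) + (0)(0.075) + (6)(0.625) = 2.25
E[Y²] = (-5)²(0.3) + (0)²(0.075) + (6)²(0.625) = 30
Var(Y) = E[Y²] − (E[Y])² = 30 − (2.25)² = 24.9375

24.938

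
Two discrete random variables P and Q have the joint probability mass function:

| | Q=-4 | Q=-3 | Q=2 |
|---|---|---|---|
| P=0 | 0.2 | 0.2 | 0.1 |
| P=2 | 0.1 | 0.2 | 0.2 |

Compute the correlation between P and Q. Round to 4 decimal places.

E[P] = 1,  E[Q] = -1.8
E[PQ] = -1.2
cov(P,Q) = E[PQ] − E[P]E[Q] = -1.2 − (1)(-1.8) = 0.6
Var(P) = 1,  Var(Q) = 6.36
ρ = 0.6 / √(1·6.36) ≈ 0.2379

0.2379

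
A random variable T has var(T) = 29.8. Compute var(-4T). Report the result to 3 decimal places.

476.800

var(-4T) = (-4)²·var(T) = 16·29.8 = 476.8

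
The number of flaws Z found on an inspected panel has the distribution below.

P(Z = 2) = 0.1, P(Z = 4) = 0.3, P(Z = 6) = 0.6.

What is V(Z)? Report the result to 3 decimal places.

E[Z] = (2)(0.1) + (4)(0.3) + (6)(0.6) = 5
E[Z²] = (2)²(0.1) + (4)²(0.3) + (6)²(0.6) = 26.8
V(Z) = E[Z²] − (E[Z])² = 26.8 − (5)² = 1.8

1.800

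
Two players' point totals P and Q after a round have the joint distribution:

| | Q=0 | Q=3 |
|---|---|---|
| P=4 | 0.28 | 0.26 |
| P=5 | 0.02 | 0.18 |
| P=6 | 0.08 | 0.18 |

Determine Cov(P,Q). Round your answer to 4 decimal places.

0.2808

E[P] = 4.72,  E[Q] = 1.86
E[PQ] = 9.06
Cov(P,Q) = E[PQ] − E[P]E[Q] = 9.06 − (4.72)(1.86) = 0.2808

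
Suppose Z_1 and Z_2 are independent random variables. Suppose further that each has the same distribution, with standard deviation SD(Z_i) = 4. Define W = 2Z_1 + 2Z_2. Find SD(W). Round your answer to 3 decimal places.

Var(Z_i) = (4)² = 16
By independence, Var(W) = (2)²Var(Z_1) + (2)²Var(Z_2)
= (2)²·16 + (2)²·16 = 128
SD(W) = √128 ≈ 11.314

11.314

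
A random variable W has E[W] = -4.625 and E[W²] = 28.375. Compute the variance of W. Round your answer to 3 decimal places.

6.984

V(W) = 28.375 − (-4.625)² = 6.984375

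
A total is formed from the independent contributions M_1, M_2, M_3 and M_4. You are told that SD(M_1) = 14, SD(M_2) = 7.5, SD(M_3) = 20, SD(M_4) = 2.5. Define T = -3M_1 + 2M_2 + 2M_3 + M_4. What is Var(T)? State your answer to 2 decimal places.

3595.25

Var(M_1) = 196, Var(M_2) = 56.25, Var(M_3) = 400, Var(M_4) = 6.25
By independence, Var(T) = (-3)²Var(M_1) + (2)²Var(M_2) + (2)²Var(M_3) + (1)²Var(M_4)
= (-3)²·196 + (2)²·56.25 + (2)²·400 + (1)²·6.25 = 3595.25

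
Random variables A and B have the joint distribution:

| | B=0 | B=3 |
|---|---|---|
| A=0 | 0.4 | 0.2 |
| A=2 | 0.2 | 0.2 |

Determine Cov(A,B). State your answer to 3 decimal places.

0.240

E[A] = 0.8,  E[B] = 1.2
E[AB] = 1.2
Cov(A,B) = E[AB] − E[A]E[B] = 1.2 − (0.8)(1.2) = 0.24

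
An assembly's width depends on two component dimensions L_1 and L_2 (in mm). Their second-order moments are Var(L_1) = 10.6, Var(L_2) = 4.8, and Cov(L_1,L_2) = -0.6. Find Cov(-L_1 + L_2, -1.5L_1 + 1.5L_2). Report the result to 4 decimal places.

Cov(-L_1 + L_2, -1.5L_1 + 1.5L_2) = (-1)(-1.5)Var(L_1) + (1)(1.5)Var(L_2) + [(-1)(1.5) + (1)(-1.5)]Cov(L_1,L_2)
= 1.5·10.6 + 1.5·4.8 + -3·-0.6 = 24.9

24.9000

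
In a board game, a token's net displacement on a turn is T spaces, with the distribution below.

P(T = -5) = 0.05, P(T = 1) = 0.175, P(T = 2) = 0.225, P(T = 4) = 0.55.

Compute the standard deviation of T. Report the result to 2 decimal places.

E[T] = (-5)(0.05) + (1)(0.175) + (2)(0.225) + (4)(0.55) = 2.575
E[T²] = (-5)²(0.05) + (1)²(0.175) + (2)²(0.225) + (4)²(0.55) = 11.125
Var(T) = E[T²] − (E[T])² = 11.125 − (2.575)² = 4.494375
SD(T) = √4.494375 ≈ 2.12

2.12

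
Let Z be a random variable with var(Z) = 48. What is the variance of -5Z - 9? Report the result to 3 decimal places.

var(-5Z - 9) = (-5)²·var(Z) = 25·48 = 1200

1200.000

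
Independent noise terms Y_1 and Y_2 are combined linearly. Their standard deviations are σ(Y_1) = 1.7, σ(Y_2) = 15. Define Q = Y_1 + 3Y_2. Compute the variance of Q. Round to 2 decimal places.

2027.89

var(Y_1) = 2.89, var(Y_2) = 225
By independence, var(Q) = (1)²var(Y_1) + (3)²var(Y_2)
= (1)²·2.89 + (3)²·225 = 2027.89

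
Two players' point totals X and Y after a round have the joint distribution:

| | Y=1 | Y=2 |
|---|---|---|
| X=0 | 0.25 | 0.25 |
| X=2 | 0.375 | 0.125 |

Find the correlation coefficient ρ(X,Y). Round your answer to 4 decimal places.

-0.2582

E[X] = 1,  E[Y] = 1.375
E[XY] = 1.25
Cov(X,Y) = E[XY] − E[X]E[Y] = 1.25 − (1)(1.375) = -0.125
V(X) = 1,  V(Y) = 0.234375
ρ = -0.125 / √(1·0.234375) ≈ -0.2582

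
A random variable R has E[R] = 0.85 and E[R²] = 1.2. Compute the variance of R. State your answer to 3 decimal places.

0.478

Var(R) = 1.2 − (0.85)² = 0.4775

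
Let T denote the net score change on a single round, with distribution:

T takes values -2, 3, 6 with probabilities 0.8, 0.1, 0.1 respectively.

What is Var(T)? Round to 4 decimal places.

E[T] = (-2)(0.8) + (3)(0.1) + (6)(0.1) = -0.7
E[T²] = (-2)²(0.8) + (3)²(0.1) + (6)²(0.1) = 7.7
Var(T) = E[T²] − (E[T])² = 7.7 − (-0.7)² = 7.21

7.2100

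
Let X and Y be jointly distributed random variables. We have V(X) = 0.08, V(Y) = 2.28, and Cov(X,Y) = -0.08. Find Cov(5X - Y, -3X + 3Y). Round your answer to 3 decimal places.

Cov(5X - Y, -3X + 3Y) = (5)(-3)V(X) + (-1)(3)V(Y) + [(5)(3) + (-1)(-3)]Cov(X,Y)
= -15·0.08 + -3·2.28 + 18·-0.08 = -9.48

-9.480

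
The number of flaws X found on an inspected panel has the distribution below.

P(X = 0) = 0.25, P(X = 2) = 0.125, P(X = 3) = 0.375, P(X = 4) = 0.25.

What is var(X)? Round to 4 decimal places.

E[X] = (0)(0.25) + (2)(0.125) + (3)(0.375) + (4)(0.25) = 2.375
E[X²] = (0)²(0.25) + (2)²(0.125) + (3)²(0.375) + (4)²(0.25) = 7.875
var(X) = E[X²] − (E[X])² = 7.875 − (2.375)² = 2.234375

2.2344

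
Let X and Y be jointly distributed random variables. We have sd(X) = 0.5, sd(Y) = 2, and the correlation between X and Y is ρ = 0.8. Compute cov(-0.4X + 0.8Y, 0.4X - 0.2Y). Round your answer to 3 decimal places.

var(X) = (0.5)² = 0.25;  var(Y) = (2)² = 4
cov(X,Y) = ρ·sd(X)·sd(Y) = 0.8·0.5·2 = 0.8
cov(-0.4X + 0.8Y, 0.4X - 0.2Y) = (-0.4)(0.4)var(X) + (0.8)(-0.2)var(Y) + [(-0.4)(-0.2) + (0.8)(0.4)]cov(X,Y)
= -0.16·0.25 + -0.16·4 + 0.4·0.8 = -0.36

-0.360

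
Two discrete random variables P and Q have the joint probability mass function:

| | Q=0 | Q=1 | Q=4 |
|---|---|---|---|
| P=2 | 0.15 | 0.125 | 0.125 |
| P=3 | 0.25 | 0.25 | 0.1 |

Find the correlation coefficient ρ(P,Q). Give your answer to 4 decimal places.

-0.1531

E[P] = 2.6,  E[Q] = 1.275
E[PQ] = 3.2
cov(P,Q) = E[PQ] − E[P]E[Q] = 3.2 − (2.6)(1.275) = -0.115
V(P) = 0.24,  V(Q) = 2.349375
ρ = -0.115 / √(0.24·2.349375) ≈ -0.1531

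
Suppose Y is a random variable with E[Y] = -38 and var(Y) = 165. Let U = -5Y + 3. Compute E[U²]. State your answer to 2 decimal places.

E[-5Y + 3] = -5·-38 + 3 = 193
var(-5Y + 3) = (-5)²·165 = 4125
E[U²] = var(U) + (E[U])² = 4125 + (193)² = 41374

41374.00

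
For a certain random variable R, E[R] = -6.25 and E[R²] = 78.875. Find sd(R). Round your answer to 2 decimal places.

6.31

Var(R) = 78.875 − (-6.25)² = 39.8125
sd(R) = √39.8125 ≈ 6.31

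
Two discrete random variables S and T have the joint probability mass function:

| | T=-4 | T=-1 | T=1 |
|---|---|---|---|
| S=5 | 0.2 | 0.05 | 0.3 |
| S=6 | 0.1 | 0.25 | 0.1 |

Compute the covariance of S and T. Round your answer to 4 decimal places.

-0.0550

E[S] = 5.45,  E[T] = -1.1
E[ST] = -6.05
Cov(S,T) = E[ST] − E[S]E[T] = -6.05 − (5.45)(-1.1) = -0.055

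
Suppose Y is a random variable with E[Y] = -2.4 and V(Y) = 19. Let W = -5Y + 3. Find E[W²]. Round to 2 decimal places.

E[-5Y + 3] = -5·-2.4 + 3 = 15
V(-5Y + 3) = (-5)²·19 = 475
E[W²] = V(W) + (E[W])² = 475 + (15)² = 700

700.00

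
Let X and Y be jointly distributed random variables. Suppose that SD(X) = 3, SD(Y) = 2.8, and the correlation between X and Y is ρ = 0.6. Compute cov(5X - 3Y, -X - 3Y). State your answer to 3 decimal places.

-34.920

V(X) = (3)² = 9;  V(Y) = (2.8)² = 7.84
cov(X,Y) = ρ·SD(X)·SD(Y) = 0.6·3·2.8 = 5.04
cov(5X - 3Y, -X - 3Y) = (5)(-1)V(X) + (-3)(-3)V(Y) + [(5)(-3) + (-3)(-1)]cov(X,Y)
= -5·9 + 9·7.84 + -12·5.04 = -34.92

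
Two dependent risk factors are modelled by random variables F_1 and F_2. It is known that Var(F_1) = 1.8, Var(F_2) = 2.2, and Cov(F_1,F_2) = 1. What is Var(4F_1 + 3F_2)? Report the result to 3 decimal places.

72.600

Var(4F_1 + 3F_2) = (4)²·Var(F_1) + (3)²·Var(F_2) + 2·(4)·(3)·Cov(F_1,F_2)
= 16·1.8 + 9·2.2 + 24·1 = 72.6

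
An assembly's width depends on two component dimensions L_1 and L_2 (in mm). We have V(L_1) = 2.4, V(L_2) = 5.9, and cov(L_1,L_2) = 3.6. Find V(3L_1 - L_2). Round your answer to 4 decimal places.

V(3L_1 - L_2) = (3)²·V(L_1) + (-1)²·V(L_2) + 2·(3)·(-1)·cov(L_1,L_2)
= 9·2.4 + 1·5.9 + -6·3.6 = 5.9

5.9000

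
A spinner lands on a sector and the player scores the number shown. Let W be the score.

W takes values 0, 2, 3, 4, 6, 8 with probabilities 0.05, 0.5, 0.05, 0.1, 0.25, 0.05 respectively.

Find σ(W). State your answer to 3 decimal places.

2.085

E[W] = (0)(0.05) + (2)(0.5) + (3)(0.05) + (4)(0.1) + (6)(0.25) + (8)(0.05) = 3.45
E[W²] = (0)²(0.05) + (2)²(0.5) + (3)²(0.05) + (4)²(0.1) + (6)²(0.25) + (8)²(0.05) = 16.25
V(W) = E[W²] − (E[W])² = 16.25 − (3.45)² = 4.3475
σ(W) = √4.3475 ≈ 2.085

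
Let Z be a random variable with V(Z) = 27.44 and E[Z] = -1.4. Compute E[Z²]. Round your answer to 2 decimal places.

E[Z²] = V(Z) + (E[Z])² = 27.44 + (-1.4)² = 29.4

29.40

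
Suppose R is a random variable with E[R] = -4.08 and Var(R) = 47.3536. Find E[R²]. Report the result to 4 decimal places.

64.0000

E[R²] = Var(R) + (E[R])² = 47.3536 + (-4.08)² = 64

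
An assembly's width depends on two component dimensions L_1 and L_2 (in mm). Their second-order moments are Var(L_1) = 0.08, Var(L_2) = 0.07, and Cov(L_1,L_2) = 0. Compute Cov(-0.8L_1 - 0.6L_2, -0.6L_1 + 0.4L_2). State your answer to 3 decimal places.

Cov(-0.8L_1 - 0.6L_2, -0.6L_1 + 0.4L_2) = (-0.8)(-0.6)Var(L_1) + (-0.6)(0.4)Var(L_2) + [(-0.8)(0.4) + (-0.6)(-0.6)]Cov(L_1,L_2)
= 0.48·0.08 + -0.24·0.07 + 0.04·0 = 0.0216

0.022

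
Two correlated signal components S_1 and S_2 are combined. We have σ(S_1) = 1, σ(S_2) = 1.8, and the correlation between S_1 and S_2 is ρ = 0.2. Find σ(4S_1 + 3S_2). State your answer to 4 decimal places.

Var(S_1) = (1)² = 1;  Var(S_2) = (1.8)² = 3.24
Cov(S_1,S_2) = ρ·σ(S_1)·σ(S_2) = 0.2·1·1.8 = 0.36
Var(4S_1 + 3S_2) = (4)²·Var(S_1) + (3)²·Var(S_2) + 2·(4)·(3)·Cov(S_1,S_2)
= 16·1 + 9·3.24 + 24·0.36 = 53.8
σ(4S_1 + 3S_2) = √53.8 ≈ 7.3348

7.3348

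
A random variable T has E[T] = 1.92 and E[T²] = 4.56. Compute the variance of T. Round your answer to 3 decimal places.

0.874

Var(T) = 4.56 − (1.92)² = 0.8736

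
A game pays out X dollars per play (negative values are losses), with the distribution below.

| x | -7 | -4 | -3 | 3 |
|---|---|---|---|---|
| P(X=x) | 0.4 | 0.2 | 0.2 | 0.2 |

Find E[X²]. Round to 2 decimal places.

26.40

E[X²] = (-7)²(0.4) + (-4)²(0.2) + (-3)²(0.2) + (3)²(0.2) = 26.4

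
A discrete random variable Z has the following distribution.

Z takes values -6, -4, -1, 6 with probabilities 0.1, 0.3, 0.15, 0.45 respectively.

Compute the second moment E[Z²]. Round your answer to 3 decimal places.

E[Z²] = (-6)²(0.1) + (-4)²(0.3) + (-1)²(0.15) + (6)²(0.45) = 24.75

24.750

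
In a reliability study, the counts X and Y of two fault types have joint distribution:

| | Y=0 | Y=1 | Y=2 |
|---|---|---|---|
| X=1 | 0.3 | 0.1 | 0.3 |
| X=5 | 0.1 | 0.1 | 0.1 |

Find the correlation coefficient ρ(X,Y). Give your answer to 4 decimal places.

0.0000

E[X] = 2.2,  E[Y] = 1
E[XY] = 2.2
Cov(X,Y) = E[XY] − E[X]E[Y] = 2.2 − (2.2)(1) = 0
V(X) = 3.36,  V(Y) = 0.8
ρ = 0 / √(3.36·0.8) ≈ 0.0000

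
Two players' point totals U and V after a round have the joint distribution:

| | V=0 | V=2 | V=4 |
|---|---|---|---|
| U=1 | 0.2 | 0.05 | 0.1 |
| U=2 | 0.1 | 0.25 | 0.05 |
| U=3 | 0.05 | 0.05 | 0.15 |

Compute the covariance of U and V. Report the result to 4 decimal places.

E[U] = 1.9,  E[V] = 1.9
E[UV] = 4
Cov(U,V) = E[UV] − E[U]E[V] = 4 − (1.9)(1.9) = 0.39

0.3900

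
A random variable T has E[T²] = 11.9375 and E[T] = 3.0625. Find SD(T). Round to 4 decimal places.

var(T) = 11.9375 − (3.0625)² = 2.55859375
SD(T) = √2.55859375 ≈ 1.5996

1.5996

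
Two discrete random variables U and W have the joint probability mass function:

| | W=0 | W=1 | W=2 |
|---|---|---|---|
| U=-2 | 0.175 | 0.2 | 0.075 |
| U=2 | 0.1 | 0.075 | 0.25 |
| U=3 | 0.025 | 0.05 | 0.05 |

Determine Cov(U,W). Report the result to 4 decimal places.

E[U] = 0.325,  E[W] = 1.075
E[UW] = 0.9
Cov(U,W) = E[UW] − E[U]E[W] = 0.9 − (0.325)(1.075) = 0.550625

0.5506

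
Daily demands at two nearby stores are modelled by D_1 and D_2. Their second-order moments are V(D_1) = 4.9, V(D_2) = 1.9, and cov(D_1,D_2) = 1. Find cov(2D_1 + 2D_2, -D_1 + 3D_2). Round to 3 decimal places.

cov(2D_1 + 2D_2, -D_1 + 3D_2) = (2)(-1)V(D_1) + (2)(3)V(D_2) + [(2)(3) + (2)(-1)]cov(D_1,D_2)
= -2·4.9 + 6·1.9 + 4·1 = 5.6

5.600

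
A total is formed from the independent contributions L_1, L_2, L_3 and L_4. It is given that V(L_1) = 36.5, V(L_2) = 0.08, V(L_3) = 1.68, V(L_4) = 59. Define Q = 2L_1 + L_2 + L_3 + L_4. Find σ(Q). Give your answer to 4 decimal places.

By independence, V(Q) = (2)²V(L_1) + (1)²V(L_2) + (1)²V(L_3) + (1)²V(L_4)
= (2)²·36.5 + (1)²·0.08 + (1)²·1.68 + (1)²·59 = 206.76
σ(Q) = √206.76 ≈ 14.3792

14.3792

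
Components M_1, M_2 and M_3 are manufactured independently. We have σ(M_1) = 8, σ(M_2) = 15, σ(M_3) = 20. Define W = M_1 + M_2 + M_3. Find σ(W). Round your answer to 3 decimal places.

V(M_1) = 64, V(M_2) = 225, V(M_3) = 400
By independence, V(W) = (1)²V(M_1) + (1)²V(M_2) + (1)²V(M_3)
= (1)²·64 + (1)²·225 + (1)²·400 = 689
σ(W) = √689 ≈ 26.249

26.249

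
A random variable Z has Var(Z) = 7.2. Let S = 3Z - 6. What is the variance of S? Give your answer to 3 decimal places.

Var(3Z - 6) = (3)²·Var(Z) = 9·7.2 = 64.8

64.800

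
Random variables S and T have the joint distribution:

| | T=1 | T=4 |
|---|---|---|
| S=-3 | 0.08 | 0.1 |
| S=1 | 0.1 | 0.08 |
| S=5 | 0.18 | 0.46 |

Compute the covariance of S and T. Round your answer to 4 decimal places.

0.7872

E[S] = 2.84,  E[T] = 2.92
E[ST] = 9.08
Cov(S,T) = E[ST] − E[S]E[T] = 9.08 − (2.84)(2.92) = 0.7872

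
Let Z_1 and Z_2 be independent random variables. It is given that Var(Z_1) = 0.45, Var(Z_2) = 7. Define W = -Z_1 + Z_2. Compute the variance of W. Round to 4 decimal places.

By independence, Var(W) = (-1)²Var(Z_1) + (1)²Var(Z_2)
= (-1)²·0.45 + (1)²·7 = 7.45

7.4500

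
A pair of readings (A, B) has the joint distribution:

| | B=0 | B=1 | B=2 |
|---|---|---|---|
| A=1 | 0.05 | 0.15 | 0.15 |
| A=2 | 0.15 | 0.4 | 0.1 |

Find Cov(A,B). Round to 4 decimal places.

E[A] = 1.65,  E[B] = 1.05
E[AB] = 1.65
Cov(A,B) = E[AB] − E[A]E[B] = 1.65 − (1.65)(1.05) = -0.0825

-0.0825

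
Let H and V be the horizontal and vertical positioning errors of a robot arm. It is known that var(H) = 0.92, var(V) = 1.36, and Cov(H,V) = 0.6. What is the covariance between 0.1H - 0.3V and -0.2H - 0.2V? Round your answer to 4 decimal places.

0.0872

Cov(0.1H - 0.3V, -0.2H - 0.2V) = (0.1)(-0.2)var(H) + (-0.3)(-0.2)var(V) + [(0.1)(-0.2) + (-0.3)(-0.2)]Cov(H,V)
= -0.02·0.92 + 0.06·1.36 + 0.04·0.6 = 0.0872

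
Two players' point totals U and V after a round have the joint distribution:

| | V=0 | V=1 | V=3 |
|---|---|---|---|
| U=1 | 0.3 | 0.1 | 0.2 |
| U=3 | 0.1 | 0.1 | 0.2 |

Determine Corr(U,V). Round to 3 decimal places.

0.211

E[U] = 1.8,  E[V] = 1.4
E[UV] = 2.8
Cov(U,V) = E[UV] − E[U]E[V] = 2.8 − (1.8)(1.4) = 0.28
var(U) = 0.96,  var(V) = 1.84
ρ = 0.28 / √(0.96·1.84) ≈ 0.211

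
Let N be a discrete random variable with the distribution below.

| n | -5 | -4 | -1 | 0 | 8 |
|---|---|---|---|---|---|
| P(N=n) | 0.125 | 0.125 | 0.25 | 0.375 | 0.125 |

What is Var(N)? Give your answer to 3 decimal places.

13.234

E[N] = (-5)(0.125) + (-4)(0.125) + (-1)(0.25) + (0)(0.375) + (8)(0.125) = -0.375
E[N²] = (-5)²(0.125) + (-4)²(0.125) + (-1)²(0.25) + (0)²(0.375) + (8)²(0.125) = 13.375
Var(N) = E[N²] − (E[N])² = 13.375 − (-0.375)² = 13.234375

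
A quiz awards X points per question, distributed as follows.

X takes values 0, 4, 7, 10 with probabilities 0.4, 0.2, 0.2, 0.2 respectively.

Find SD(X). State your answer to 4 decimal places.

3.9192

E[X] = (0)(0.4) + (4)(0.2) + (7)(0.2) + (10)(0.2) = 4.2
E[X²] = (0)²(0.4) + (4)²(0.2) + (7)²(0.2) + (10)²(0.2) = 33
Var(X) = E[X²] − (E[X])² = 33 − (4.2)² = 15.36
SD(X) = √15.36 ≈ 3.9192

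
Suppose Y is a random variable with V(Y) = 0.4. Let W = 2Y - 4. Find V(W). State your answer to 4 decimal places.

V(2Y - 4) = (2)²·V(Y) = 4·0.4 = 1.6

1.6000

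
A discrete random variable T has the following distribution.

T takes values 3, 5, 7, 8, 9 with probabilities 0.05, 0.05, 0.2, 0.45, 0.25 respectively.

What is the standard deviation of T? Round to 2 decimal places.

E[T] = (3)(0.05) + (5)(0.05) + (7)(0.2) + (8)(0.45) + (9)(0.25) = 7.65
E[T²] = (3)²(0.05) + (5)²(0.05) + (7)²(0.2) + (8)²(0.45) + (9)²(0.25) = 60.55
var(T) = E[T²] − (E[T])² = 60.55 − (7.65)² = 2.0275
SD(T) = √2.0275 ≈ 1.42

1.42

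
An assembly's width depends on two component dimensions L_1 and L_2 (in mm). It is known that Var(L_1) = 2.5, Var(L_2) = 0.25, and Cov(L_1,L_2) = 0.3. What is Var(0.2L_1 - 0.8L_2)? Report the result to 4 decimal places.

Var(0.2L_1 - 0.8L_2) = (0.2)²·Var(L_1) + (-0.8)²·Var(L_2) + 2·(0.2)·(-0.8)·Cov(L_1,L_2)
= 0.04·2.5 + 0.64·0.25 + -0.32·0.3 = 0.164

0.1640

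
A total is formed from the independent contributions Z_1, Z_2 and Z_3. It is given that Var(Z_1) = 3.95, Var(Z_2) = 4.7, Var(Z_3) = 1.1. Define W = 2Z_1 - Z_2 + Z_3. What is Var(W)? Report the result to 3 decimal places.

21.600

By independence, Var(W) = (2)²Var(Z_1) + (-1)²Var(Z_2) + (1)²Var(Z_3)
= (2)²·3.95 + (-1)²·4.7 + (1)²·1.1 = 21.6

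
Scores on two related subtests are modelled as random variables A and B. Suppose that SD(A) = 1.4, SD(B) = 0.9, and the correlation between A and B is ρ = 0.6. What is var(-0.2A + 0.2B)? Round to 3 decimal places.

0.050

var(A) = (1.4)² = 1.96;  var(B) = (0.9)² = 0.81
Cov(A,B) = ρ·SD(A)·SD(B) = 0.6·1.4·0.9 = 0.756
var(-0.2A + 0.2B) = (-0.2)²·var(A) + (0.2)²·var(B) + 2·(-0.2)·(0.2)·Cov(A,B)
= 0.04·1.96 + 0.04·0.81 + -0.08·0.756 = 0.05032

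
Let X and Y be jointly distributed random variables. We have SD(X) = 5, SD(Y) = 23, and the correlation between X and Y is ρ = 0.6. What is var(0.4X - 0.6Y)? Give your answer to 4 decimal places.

161.3200

var(X) = (5)² = 25;  var(Y) = (23)² = 529
cov(X,Y) = ρ·SD(X)·SD(Y) = 0.6·5·23 = 69
var(0.4X - 0.6Y) = (0.4)²·var(X) + (-0.6)²·var(Y) + 2·(0.4)·(-0.6)·cov(X,Y)
= 0.16·25 + 0.36·529 + -0.48·69 = 161.32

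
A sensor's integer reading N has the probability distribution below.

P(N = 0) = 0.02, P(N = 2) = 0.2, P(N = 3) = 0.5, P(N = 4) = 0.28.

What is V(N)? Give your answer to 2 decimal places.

E[N] = (0)(0.02) + (2)(0.2) + (3)(0.5) + (4)(0.28) = 3.02
E[N²] = (0)²(0.02) + (2)²(0.2) + (3)²(0.5) + (4)²(0.28) = 9.78
V(N) = E[N²] − (E[N])² = 9.78 − (3.02)² = 0.6596

0.66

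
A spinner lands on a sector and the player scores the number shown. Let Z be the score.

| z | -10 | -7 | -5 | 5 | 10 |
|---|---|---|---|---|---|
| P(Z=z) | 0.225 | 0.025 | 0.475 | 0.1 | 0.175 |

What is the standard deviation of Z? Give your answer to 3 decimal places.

7.007

E[Z] = (-10)(0.225) + (-7)(0.025) + (-5)(0.475) + (5)(0.1) + (10)(0.175) = -2.55
E[Z²] = (-10)²(0.225) + (-7)²(0.025) + (-5)²(0.475) + (5)²(0.1) + (10)²(0.175) = 55.6
Var(Z) = E[Z²] − (E[Z])² = 55.6 − (-2.55)² = 49.0975
SD(Z) = √49.0975 ≈ 7.007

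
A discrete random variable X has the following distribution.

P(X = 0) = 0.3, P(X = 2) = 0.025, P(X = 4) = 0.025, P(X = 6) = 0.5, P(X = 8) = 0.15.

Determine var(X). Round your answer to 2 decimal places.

E[X] = (0)(0.3) + (2)(0.025) + (4)(0.025) + (6)(0.5) + (8)(0.15) = 4.35
E[X²] = (0)²(0.3) + (2)²(0.025) + (4)²(0.025) + (6)²(0.5) + (8)²(0.15) = 28.1
var(X) = E[X²] − (E[X])² = 28.1 − (4.35)² = 9.1775

9.18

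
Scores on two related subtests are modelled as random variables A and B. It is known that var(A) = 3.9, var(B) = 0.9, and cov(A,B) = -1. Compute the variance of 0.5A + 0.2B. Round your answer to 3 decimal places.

var(0.5A + 0.2B) = (0.5)²·var(A) + (0.2)²·var(B) + 2·(0.5)·(0.2)·cov(A,B)
= 0.25·3.9 + 0.04·0.9 + 0.2·-1 = 0.811

0.811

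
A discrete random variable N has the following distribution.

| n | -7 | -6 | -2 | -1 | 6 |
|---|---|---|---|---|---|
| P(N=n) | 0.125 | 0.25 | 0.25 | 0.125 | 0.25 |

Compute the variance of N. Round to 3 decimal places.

23.000

E[N] = (-7)(0.125) + (-6)(0.25) + (-2)(0.25) + (-1)(0.125) + (6)(0.25) = -1.5
E[N²] = (-7)²(0.125) + (-6)²(0.25) + (-2)²(0.25) + (-1)²(0.125) + (6)²(0.25) = 25.25
V(N) = E[N²] − (E[N])² = 25.25 − (-1.5)² = 23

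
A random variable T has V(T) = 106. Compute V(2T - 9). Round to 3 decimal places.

424.000

V(2T - 9) = (2)²·V(T) = 4·106 = 424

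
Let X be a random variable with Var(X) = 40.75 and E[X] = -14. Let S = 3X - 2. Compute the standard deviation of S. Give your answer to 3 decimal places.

19.151

Var(3X - 2) = (3)²·40.75 = 366.75
sd(S) = √366.75 ≈ 19.151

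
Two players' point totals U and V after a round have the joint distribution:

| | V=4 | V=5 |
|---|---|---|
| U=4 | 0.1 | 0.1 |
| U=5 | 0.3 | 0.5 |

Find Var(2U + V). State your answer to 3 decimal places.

0.960

E[U] = 4.8,  E[V] = 4.6,  E[UV] = 22.1
Var(U) = 23.2 − (4.8)² = 0.16;  Var(V) = 21.4 − (4.6)² = 0.24
Cov(U,V) = 22.1 − (4.8)(4.6) = 0.02
Var(2U + V) = (2)²·0.16 + (1)²·0.24 + 2·(2)·(1)·0.02 = 0.96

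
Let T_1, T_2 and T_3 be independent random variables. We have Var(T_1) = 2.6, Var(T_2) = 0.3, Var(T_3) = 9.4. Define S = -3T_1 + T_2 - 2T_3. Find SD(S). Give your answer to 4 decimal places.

By independence, Var(S) = (-3)²Var(T_1) + (1)²Var(T_2) + (-2)²Var(T_3)
= (-3)²·2.6 + (1)²·0.3 + (-2)²·9.4 = 61.3
SD(S) = √61.3 ≈ 7.8294

7.8294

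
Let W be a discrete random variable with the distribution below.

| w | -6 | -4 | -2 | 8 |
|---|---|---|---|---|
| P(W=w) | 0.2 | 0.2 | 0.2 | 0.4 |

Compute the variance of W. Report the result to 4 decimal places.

E[W] = (-6)(0.2) + (-4)(0.2) + (-2)(0.2) + (8)(0.4) = 0.8
E[W²] = (-6)²(0.2) + (-4)²(0.2) + (-2)²(0.2) + (8)²(0.4) = 36.8
var(W) = E[W²] − (E[W])² = 36.8 − (0.8)² = 36.16

36.1600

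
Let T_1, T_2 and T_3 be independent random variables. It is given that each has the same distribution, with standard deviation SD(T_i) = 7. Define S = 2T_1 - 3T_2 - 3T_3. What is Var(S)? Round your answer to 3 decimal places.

1078.000

Var(T_i) = (7)² = 49
By independence, Var(S) = (2)²Var(T_1) + (-3)²Var(T_2) + (-3)²Var(T_3)
= (2)²·49 + (-3)²·49 + (-3)²·49 = 1078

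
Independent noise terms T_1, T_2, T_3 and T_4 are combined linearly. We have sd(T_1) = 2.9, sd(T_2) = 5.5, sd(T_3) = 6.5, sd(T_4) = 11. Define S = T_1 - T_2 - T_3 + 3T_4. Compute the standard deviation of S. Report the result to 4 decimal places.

Var(T_1) = 8.41, Var(T_2) = 30.25, Var(T_3) = 42.25, Var(T_4) = 121
By independence, Var(S) = (1)²Var(T_1) + (-1)²Var(T_2) + (-1)²Var(T_3) + (3)²Var(T_4)
= (1)²·8.41 + (-1)²·30.25 + (-1)²·42.25 + (3)²·121 = 1169.91
sd(S) = √1169.91 ≈ 34.2039

34.2039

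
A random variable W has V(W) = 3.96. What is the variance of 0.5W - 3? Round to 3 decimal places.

V(0.5W - 3) = (0.5)²·V(W) = 0.25·3.96 = 0.99

0.990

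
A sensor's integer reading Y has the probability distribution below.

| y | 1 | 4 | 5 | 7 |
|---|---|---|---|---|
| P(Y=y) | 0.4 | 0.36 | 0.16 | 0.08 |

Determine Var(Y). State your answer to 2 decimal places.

E[Y] = (1)(0.4) + (4)(0.36) + (5)(0.16) + (7)(0.08) = 3.2
E[Y²] = (1)²(0.4) + (4)²(0.36) + (5)²(0.16) + (7)²(0.08) = 14.08
Var(Y) = E[Y²] − (E[Y])² = 14.08 − (3.2)² = 3.84

3.84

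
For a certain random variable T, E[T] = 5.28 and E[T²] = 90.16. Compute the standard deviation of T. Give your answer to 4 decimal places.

Var(T) = 90.16 − (5.28)² = 62.2816
SD(T) = √62.2816 ≈ 7.8919

7.8919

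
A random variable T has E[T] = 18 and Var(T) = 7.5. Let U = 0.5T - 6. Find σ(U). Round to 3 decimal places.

1.369

Var(0.5T - 6) = (0.5)²·7.5 = 1.875
σ(U) = √1.875 ≈ 1.369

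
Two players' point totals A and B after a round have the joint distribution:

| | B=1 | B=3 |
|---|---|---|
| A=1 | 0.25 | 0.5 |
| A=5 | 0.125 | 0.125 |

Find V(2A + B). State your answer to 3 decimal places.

E[A] = 2,  E[B] = 2.25,  E[AB] = 4.25
V(A) = 7 − (2)² = 3;  V(B) = 6 − (2.25)² = 0.9375
Cov(A,B) = 4.25 − (2)(2.25) = -0.25
V(2A + B) = (2)²·3 + (1)²·0.9375 + 2·(2)·(1)·-0.25 = 11.9375

11.938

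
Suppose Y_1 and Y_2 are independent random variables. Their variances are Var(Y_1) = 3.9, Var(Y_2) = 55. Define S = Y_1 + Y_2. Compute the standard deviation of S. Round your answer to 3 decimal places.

By independence, Var(S) = (1)²Var(Y_1) + (1)²Var(Y_2)
= (1)²·3.9 + (1)²·55 = 58.9
σ(S) = √58.9 ≈ 7.675

7.675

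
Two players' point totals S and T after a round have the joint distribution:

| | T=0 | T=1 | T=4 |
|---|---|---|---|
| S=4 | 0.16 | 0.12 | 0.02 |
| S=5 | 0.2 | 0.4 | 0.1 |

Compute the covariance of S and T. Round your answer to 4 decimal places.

0.1000

E[S] = 4.7,  E[T] = 1
E[ST] = 4.8
cov(S,T) = E[ST] − E[S]E[T] = 4.8 − (4.7)(1) = 0.1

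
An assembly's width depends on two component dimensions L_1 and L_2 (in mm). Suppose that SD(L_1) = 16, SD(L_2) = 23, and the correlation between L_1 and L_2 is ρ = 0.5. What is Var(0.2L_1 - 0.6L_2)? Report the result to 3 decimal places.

156.520

Var(L_1) = (16)² = 256;  Var(L_2) = (23)² = 529
cov(L_1,L_2) = ρ·SD(L_1)·SD(L_2) = 0.5·16·23 = 184
Var(0.2L_1 - 0.6L_2) = (0.2)²·Var(L_1) + (-0.6)²·Var(L_2) + 2·(0.2)·(-0.6)·cov(L_1,L_2)
= 0.04·256 + 0.36·529 + -0.24·184 = 156.52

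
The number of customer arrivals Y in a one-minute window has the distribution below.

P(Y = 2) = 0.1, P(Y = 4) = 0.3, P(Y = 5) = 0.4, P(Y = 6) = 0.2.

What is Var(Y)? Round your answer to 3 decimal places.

1.240

E[Y] = (2)(0.1) + (4)(0.3) + (5)(0.4) + (6)(0.2) = 4.6
E[Y²] = (2)²(0.1) + (4)²(0.3) + (5)²(0.4) + (6)²(0.2) = 22.4
Var(Y) = E[Y²] − (E[Y])² = 22.4 − (4.6)² = 1.24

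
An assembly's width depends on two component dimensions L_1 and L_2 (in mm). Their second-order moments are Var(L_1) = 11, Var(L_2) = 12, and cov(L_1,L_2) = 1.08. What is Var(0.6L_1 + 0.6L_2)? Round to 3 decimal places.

Var(0.6L_1 + 0.6L_2) = (0.6)²·Var(L_1) + (0.6)²·Var(L_2) + 2·(0.6)·(0.6)·cov(L_1,L_2)
= 0.36·11 + 0.36·12 + 0.72·1.08 = 9.0576

9.058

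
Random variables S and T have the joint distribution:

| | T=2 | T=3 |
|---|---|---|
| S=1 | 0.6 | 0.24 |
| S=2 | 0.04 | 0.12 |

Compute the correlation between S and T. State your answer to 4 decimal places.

E[S] = 1.16,  E[T] = 2.36
E[ST] = 2.8
Cov(S,T) = E[ST] − E[S]E[T] = 2.8 − (1.16)(2.36) = 0.0624
Var(S) = 0.1344,  Var(T) = 0.2304
ρ = 0.0624 / √(0.1344·0.2304) ≈ 0.3546

0.3546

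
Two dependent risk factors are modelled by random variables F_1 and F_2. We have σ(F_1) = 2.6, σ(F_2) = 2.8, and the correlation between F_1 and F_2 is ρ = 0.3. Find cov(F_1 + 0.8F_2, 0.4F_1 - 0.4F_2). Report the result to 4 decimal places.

0.0205

var(F_1) = (2.6)² = 6.76;  var(F_2) = (2.8)² = 7.84
cov(F_1,F_2) = ρ·σ(F_1)·σ(F_2) = 0.3·2.6·2.8 = 2.184
cov(F_1 + 0.8F_2, 0.4F_1 - 0.4F_2) = (1)(0.4)var(F_1) + (0.8)(-0.4)var(F_2) + [(1)(-0.4) + (0.8)(0.4)]cov(F_1,F_2)
= 0.4·6.76 + -0.32·7.84 + -0.08·2.184 = 0.02048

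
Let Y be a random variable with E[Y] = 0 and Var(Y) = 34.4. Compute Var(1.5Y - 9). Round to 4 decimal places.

77.4000

Var(1.5Y - 9) = (1.5)²·Var(Y) = 2.25·34.4 = 77.4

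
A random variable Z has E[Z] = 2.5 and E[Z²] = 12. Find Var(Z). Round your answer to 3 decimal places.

Var(Z) = 12 − (2.5)² = 5.75

5.750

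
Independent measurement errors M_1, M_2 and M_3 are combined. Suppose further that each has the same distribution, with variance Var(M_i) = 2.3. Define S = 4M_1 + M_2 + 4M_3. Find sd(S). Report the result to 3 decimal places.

By independence, Var(S) = (4)²Var(M_1) + (1)²Var(M_2) + (4)²Var(M_3)
= (4)²·2.3 + (1)²·2.3 + (4)²·2.3 = 75.9
sd(S) = √75.9 ≈ 8.712

8.712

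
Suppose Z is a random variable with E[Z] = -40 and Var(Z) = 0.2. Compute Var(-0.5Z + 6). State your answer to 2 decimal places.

0.05

Var(-0.5Z + 6) = (-0.5)²·Var(Z) = 0.25·0.2 = 0.05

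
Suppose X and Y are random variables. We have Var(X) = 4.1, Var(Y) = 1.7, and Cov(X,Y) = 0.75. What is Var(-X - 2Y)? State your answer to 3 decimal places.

Var(-X - 2Y) = (-1)²·Var(X) + (-2)²·Var(Y) + 2·(-1)·(-2)·Cov(X,Y)
= 1·4.1 + 4·1.7 + 4·0.75 = 13.9

13.900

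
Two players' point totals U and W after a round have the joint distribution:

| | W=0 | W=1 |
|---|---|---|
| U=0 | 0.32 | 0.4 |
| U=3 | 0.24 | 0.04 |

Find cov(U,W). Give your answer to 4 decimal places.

E[U] = 0.84,  E[W] = 0.44
E[UW] = 0.12
cov(U,W) = E[UW] − E[U]E[W] = 0.12 − (0.84)(0.44) = -0.2496

-0.2496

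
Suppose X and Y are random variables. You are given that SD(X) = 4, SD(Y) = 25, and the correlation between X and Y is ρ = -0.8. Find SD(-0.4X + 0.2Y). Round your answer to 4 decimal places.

6.3530

Var(X) = (4)² = 16;  Var(Y) = (25)² = 625
cov(X,Y) = ρ·SD(X)·SD(Y) = -0.8·4·25 = -80
Var(-0.4X + 0.2Y) = (-0.4)²·Var(X) + (0.2)²·Var(Y) + 2·(-0.4)·(0.2)·cov(X,Y)
= 0.16·16 + 0.04·625 + -0.16·-80 = 40.36
SD(-0.4X + 0.2Y) = √40.36 ≈ 6.3530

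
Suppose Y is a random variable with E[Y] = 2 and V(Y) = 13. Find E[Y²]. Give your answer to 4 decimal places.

E[Y²] = V(Y) + (E[Y])² = 13 + (2)² = 17

17.0000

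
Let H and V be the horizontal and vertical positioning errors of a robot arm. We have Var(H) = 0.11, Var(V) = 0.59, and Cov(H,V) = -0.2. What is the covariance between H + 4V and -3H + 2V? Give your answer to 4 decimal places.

6.3900

Cov(H + 4V, -3H + 2V) = (1)(-3)Var(H) + (4)(2)Var(V) + [(1)(2) + (4)(-3)]Cov(H,V)
= -3·0.11 + 8·0.59 + -10·-0.2 = 6.39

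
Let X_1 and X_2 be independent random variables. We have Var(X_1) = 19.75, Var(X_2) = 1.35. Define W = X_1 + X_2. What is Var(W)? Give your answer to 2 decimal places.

21.10

By independence, Var(W) = (1)²Var(X_1) + (1)²Var(X_2)
= (1)²·19.75 + (1)²·1.35 = 21.1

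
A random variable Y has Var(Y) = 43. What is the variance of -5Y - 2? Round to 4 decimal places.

1075.0000

Var(-5Y - 2) = (-5)²·Var(Y) = 25·43 = 1075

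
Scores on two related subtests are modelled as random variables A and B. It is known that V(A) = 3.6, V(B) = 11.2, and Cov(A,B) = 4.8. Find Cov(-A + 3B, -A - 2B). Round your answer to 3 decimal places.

Cov(-A + 3B, -A - 2B) = (-1)(-1)V(A) + (3)(-2)V(B) + [(-1)(-2) + (3)(-1)]Cov(A,B)
= 1·3.6 + -6·11.2 + -1·4.8 = -68.4

-68.400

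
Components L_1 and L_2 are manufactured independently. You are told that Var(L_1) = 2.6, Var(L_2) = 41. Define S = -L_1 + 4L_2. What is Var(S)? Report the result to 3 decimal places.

By independence, Var(S) = (-1)²Var(L_1) + (4)²Var(L_2)
= (-1)²·2.6 + (4)²·41 = 658.6

658.600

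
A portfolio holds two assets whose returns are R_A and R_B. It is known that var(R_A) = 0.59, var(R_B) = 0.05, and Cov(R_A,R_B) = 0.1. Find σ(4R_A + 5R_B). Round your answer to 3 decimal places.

var(4R_A + 5R_B) = (4)²·var(R_A) + (5)²·var(R_B) + 2·(4)·(5)·Cov(R_A,R_B)
= 16·0.59 + 25·0.05 + 40·0.1 = 14.69
σ(4R_A + 5R_B) = √14.69 ≈ 3.833

3.833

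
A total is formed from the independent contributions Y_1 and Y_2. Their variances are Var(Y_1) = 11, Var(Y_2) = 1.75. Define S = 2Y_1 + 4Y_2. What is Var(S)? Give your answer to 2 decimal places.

By independence, Var(S) = (2)²Var(Y_1) + (4)²Var(Y_2)
= (2)²·11 + (4)²·1.75 = 72

72.00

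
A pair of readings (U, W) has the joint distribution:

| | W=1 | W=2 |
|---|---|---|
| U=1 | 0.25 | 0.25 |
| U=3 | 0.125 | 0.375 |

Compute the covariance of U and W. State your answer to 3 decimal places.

E[U] = 2,  E[W] = 1.625
E[UW] = 3.375
Cov(U,W) = E[UW] − E[U]E[W] = 3.375 − (2)(1.625) = 0.125

0.125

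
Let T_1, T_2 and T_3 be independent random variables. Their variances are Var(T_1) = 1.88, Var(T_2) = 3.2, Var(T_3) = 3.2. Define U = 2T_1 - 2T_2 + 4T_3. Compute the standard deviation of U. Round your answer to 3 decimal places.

8.457

By independence, Var(U) = (2)²Var(T_1) + (-2)²Var(T_2) + (4)²Var(T_3)
= (2)²·1.88 + (-2)²·3.2 + (4)²·3.2 = 71.52
σ(U) = √71.52 ≈ 8.457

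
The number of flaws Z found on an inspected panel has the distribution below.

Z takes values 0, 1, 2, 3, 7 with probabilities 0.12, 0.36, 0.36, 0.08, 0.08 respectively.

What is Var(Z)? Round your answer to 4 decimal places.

2.9056

E[Z] = (0)(0.12) + (1)(0.36) + (2)(0.36) + (3)(0.08) + (7)(0.08) = 1.88
E[Z²] = (0)²(0.12) + (1)²(0.36) + (2)²(0.36) + (3)²(0.08) + (7)²(0.08) = 6.44
Var(Z) = E[Z²] − (E[Z])² = 6.44 − (1.88)² = 2.9056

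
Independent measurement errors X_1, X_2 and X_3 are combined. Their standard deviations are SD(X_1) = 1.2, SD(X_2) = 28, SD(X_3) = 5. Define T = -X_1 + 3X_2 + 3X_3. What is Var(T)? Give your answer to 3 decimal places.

7282.440

Var(X_1) = 1.44, Var(X_2) = 784, Var(X_3) = 25
By independence, Var(T) = (-1)²Var(X_1) + (3)²Var(X_2) + (3)²Var(X_3)
= (-1)²·1.44 + (3)²·784 + (3)²·25 = 7282.44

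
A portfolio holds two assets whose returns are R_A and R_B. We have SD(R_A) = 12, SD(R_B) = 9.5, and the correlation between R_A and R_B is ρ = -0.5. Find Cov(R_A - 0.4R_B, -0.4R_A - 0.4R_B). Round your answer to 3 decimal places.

V(R_A) = (12)² = 144;  V(R_B) = (9.5)² = 90.25
Cov(R_A,R_B) = ρ·SD(R_A)·SD(R_B) = -0.5·12·9.5 = -57
Cov(R_A - 0.4R_B, -0.4R_A - 0.4R_B) = (1)(-0.4)V(R_A) + (-0.4)(-0.4)V(R_B) + [(1)(-0.4) + (-0.4)(-0.4)]Cov(R_A,R_B)
= -0.4·144 + 0.16·90.25 + -0.24·-57 = -29.48

-29.480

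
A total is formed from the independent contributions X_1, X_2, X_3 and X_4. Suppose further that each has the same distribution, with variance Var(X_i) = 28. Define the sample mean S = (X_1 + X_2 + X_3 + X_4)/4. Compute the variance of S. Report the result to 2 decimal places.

7.00

By independence, Var(S) = (0.25)²Var(X_1) + (0.25)²Var(X_2) + (0.25)²Var(X_3) + (0.25)²Var(X_4)
= (0.25)²·28 + (0.25)²·28 + (0.25)²·28 + (0.25)²·28 = 7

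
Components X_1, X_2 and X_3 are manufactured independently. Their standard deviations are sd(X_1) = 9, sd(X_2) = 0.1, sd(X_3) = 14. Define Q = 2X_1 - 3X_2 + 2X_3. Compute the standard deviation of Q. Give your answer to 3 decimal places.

V(X_1) = 81, V(X_2) = 0.01, V(X_3) = 196
By independence, V(Q) = (2)²V(X_1) + (-3)²V(X_2) + (2)²V(X_3)
= (2)²·81 + (-3)²·0.01 + (2)²·196 = 1108.09
sd(Q) = √1108.09 ≈ 33.288

33.288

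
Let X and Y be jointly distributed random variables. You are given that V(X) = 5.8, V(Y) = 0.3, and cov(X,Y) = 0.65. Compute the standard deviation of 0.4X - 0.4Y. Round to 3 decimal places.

0.876

V(0.4X - 0.4Y) = (0.4)²·V(X) + (-0.4)²·V(Y) + 2·(0.4)·(-0.4)·cov(X,Y)
= 0.16·5.8 + 0.16·0.3 + -0.32·0.65 = 0.768
σ(0.4X - 0.4Y) = √0.768 ≈ 0.876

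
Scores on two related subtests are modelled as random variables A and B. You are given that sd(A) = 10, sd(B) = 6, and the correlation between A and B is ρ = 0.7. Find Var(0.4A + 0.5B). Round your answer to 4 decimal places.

41.8000

Var(A) = (10)² = 100;  Var(B) = (6)² = 36
Cov(A,B) = ρ·sd(A)·sd(B) = 0.7·10·6 = 42
Var(0.4A + 0.5B) = (0.4)²·Var(A) + (0.5)²·Var(B) + 2·(0.4)·(0.5)·Cov(A,B)
= 0.16·100 + 0.25·36 + 0.4·42 = 41.8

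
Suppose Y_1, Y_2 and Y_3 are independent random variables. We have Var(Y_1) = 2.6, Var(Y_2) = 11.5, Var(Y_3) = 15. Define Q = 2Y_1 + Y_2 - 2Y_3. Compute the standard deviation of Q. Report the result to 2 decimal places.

9.05

By independence, Var(Q) = (2)²Var(Y_1) + (1)²Var(Y_2) + (-2)²Var(Y_3)
= (2)²·2.6 + (1)²·11.5 + (-2)²·15 = 81.9
sd(Q) = √81.9 ≈ 9.05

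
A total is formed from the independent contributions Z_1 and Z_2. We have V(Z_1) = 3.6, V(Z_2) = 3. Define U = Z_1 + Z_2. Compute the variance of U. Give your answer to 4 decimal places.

By independence, V(U) = (1)²V(Z_1) + (1)²V(Z_2)
= (1)²·3.6 + (1)²·3 = 6.6

6.6000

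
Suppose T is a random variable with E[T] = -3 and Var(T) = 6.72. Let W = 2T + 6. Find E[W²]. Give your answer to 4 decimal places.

E[2T + 6] = 2·-3 + 6 = 0
Var(2T + 6) = (2)²·6.72 = 26.88
E[W²] = Var(W) + (E[W])² = 26.88 + (0)² = 26.88

26.8800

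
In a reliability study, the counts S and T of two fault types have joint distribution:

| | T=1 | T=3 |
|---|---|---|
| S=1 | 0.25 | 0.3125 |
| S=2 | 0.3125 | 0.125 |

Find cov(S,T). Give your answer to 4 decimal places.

-0.1328

E[S] = 1.4375,  E[T] = 1.875
E[ST] = 2.5625
cov(S,T) = E[ST] − E[S]E[T] = 2.5625 − (1.4375)(1.875) = -0.1328125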